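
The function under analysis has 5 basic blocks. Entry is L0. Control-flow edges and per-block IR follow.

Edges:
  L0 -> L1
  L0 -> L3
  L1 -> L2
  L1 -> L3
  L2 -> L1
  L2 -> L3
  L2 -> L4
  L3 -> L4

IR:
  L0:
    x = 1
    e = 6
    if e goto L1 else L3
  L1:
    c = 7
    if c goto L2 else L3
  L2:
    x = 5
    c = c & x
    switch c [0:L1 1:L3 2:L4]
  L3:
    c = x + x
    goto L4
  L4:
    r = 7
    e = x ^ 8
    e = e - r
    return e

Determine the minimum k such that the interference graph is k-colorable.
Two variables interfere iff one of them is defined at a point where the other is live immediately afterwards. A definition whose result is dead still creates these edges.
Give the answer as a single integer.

Per-block:
  L0: def={e,x} ue=∅
  L1: def={c} ue=∅
  L2: def={c,x} ue={c}
  L3: def={c} ue={x}
  L4: def={e,r} ue={x}

Backward fixpoint:
  L0: in=∅ out={x}
  L1: in={x} out={c,x}
  L2: in={c} out={x}
  L3: in={x} out={x}
  L4: in={x} out=∅

Interfere edges:
  c: {x}
  e: {r,x}
  r: {e,x}
  x: {c,e,r}

Registers:
  clique {e,r,x} ⇒ need ≥ 3
  assign c→R1 e→R1 r→R2 x→R0 — no edge inside a register ⇒ χ ≤ 3
  χ = 3

Answer: 3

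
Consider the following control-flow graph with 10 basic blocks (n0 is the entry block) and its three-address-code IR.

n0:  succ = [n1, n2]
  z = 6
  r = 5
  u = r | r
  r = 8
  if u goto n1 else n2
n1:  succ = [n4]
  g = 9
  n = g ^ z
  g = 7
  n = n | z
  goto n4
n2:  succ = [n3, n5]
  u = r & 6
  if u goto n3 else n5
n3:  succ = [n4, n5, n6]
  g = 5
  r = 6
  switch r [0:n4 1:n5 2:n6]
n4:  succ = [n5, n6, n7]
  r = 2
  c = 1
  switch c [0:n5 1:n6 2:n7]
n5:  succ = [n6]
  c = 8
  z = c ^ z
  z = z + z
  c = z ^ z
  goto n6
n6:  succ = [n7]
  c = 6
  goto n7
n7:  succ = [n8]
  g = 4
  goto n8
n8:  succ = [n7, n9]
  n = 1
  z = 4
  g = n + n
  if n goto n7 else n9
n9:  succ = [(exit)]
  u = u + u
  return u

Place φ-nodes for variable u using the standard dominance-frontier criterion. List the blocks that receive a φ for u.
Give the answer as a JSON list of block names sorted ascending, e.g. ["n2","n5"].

Answer: ["n4", "n5", "n6", "n7"]

Analysis:
idom tree: n1←n0 n2←n0 n3←n2 n4←n0 n5←n0 n6←n0 n7←n0 n8←n7 n9←n8
Dom∩ at merges:
  n4: preds {n1,n3}: {n0,n1} ∩ {n0,n2,n3} = {n0}; idom=n0
  n5: preds {n2,n3,n4}: {n0,n2} ∩ {n0,n2,n3} ∩ {n0,n4} = {n0}; idom=n0
  n6: preds {n3,n4,n5}: {n0,n2,n3} ∩ {n0,n4} ∩ {n0,n5} = {n0}; idom=n0
  n7: preds {n4,n6,n8}: {n0,n4} ∩ {n0,n6} ∩ {n0,n7,n8} = {n0}; idom=n0

DF walk-up:
  n4←n1: walk n1 to n0
  n4←n3: walk n3→n2 to n0
  n5←n2: walk n2 to n0
  n5←n3: walk n3→n2 to n0
  n5←n4: walk n4 to n0
  n6←n3: walk n3→n2 to n0
  n6←n4: walk n4 to n0
  n6←n5: walk n5 to n0
  n7←n4: walk n4 to n0
  n7←n6: walk n6 to n0
  n7←n8: walk n8→n7 to n0
  n0 → ∅
  n1 → {n4}
  n2 → {n4,n5,n6}
  n3 → {n4,n5,n6}
  n4 → {n5,n6,n7}
  n5 → {n6}
  n6 → {n7}
  n7 → {n7}
  n8 → {n7}
  n9 → ∅

φ for u: defs {n0,n2,n9}
  DF⁺ = {n4,n5,n6,n7}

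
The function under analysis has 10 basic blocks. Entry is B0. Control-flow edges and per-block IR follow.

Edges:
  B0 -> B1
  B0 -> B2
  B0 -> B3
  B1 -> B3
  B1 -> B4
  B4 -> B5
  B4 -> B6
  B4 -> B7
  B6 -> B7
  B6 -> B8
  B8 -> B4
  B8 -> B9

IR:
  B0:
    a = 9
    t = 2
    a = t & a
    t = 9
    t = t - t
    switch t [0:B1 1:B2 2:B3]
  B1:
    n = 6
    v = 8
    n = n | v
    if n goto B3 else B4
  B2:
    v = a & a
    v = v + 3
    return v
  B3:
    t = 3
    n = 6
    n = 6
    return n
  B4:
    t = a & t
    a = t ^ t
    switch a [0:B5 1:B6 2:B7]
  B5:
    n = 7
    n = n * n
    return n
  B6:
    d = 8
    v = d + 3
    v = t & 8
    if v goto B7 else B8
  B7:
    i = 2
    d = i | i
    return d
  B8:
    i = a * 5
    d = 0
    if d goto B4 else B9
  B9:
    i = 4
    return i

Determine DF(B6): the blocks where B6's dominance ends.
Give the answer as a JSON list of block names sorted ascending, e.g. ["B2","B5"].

idom tree: B1←B0 B2←B0 B3←B0 B4←B1 B5←B4 B6←B4 B7←B4 B8←B6 B9←B8
Join-block Dom:
  B3: preds {B0,B1}: {B0} ∩ {B0,B1} = {B0}; idom=B0
  B4: preds {B1,B8}: {B0,B1} ∩ {B0,B1,B4,B6,B8} = {B0,B1}; idom=B1
  B7: preds {B4,B6}: {B0,B1,B4} ∩ {B0,B1,B4,B6} = {B0,B1,B4}; idom=B4

Frontier:
  B3←B0: walk · to B0
  B3←B1: walk B1 to B0
  B4←B1: walk · to B1
  B4←B8: walk B8→B6→B4 to B1
  B7←B4: walk · to B4
  B7←B6: walk B6 to B4
  DF(B0)=∅
  DF(B1)={B3}
  DF(B2)=∅
  DF(B3)=∅
  DF(B4)={B4}
  DF(B5)=∅
  DF(B6)={B4,B7}
  DF(B7)=∅
  DF(B8)={B4}
  DF(B9)=∅

DF(B6) = ["B4", "B7"]

Answer: ["B4", "B7"]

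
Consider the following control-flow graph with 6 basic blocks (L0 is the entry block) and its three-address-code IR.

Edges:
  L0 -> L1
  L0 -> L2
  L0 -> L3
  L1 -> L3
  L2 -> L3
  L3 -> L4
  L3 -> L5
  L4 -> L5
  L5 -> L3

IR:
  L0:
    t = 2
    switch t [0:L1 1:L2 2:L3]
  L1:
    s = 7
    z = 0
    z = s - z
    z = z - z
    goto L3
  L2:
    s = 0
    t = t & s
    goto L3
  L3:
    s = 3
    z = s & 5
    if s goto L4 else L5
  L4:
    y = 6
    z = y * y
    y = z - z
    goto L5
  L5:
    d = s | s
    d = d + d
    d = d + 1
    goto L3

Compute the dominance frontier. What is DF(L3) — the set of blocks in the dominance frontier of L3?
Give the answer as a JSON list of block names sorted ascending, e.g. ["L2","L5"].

Answer: ["L3"]

Derivation:
idom tree: L1←L0 L2←L0 L3←L0 L4←L3 L5←L3
Join-block Dom:
  L3: preds {L0,L1,L2,L5}: {L0} ∩ {L0,L1} ∩ {L0,L2} ∩ {L0,L3,L5} = {L0}; idom=L0
  L5: preds {L3,L4}: {L0,L3} ∩ {L0,L3,L4} = {L0,L3}; idom=L3

DF derivation:
  L3←L0: walk · to L0
  L3←L1: walk L1 to L0
  L3←L2: walk L2 to L0
  L3←L5: walk L5→L3 to L0
  L5←L3: walk · to L3
  L5←L4: walk L4 to L3
  L0 → ∅
  L1 → {L3}
  L2 → {L3}
  L3 → {L3}
  L4 → {L5}
  L5 → {L3}

DF(L3) = ["L3"]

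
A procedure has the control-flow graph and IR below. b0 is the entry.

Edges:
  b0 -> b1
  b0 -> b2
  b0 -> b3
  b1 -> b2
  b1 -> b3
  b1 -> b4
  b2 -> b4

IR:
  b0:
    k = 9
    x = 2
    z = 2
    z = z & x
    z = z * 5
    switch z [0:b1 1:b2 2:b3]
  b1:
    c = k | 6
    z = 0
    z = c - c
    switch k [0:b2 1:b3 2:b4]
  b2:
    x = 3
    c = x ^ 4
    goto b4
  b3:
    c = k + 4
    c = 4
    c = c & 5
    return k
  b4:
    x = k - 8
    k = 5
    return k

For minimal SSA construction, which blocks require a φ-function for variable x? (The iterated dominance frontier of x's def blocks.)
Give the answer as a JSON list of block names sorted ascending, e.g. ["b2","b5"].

Answer: ["b4"]

Working:
idom tree: b1←b0 b2←b0 b3←b0 b4←b0
Dom at joins:
  b2: preds {b0,b1}: {b0} ∩ {b0,b1} = {b0}; idom=b0
  b3: preds {b0,b1}: {b0} ∩ {b0,b1} = {b0}; idom=b0
  b4: preds {b1,b2}: {b0,b1} ∩ {b0,b2} = {b0}; idom=b0

Frontier:
  b2←b0: walk · to b0
  b2←b1: walk b1 to b0
  b3←b0: walk · to b0
  b3←b1: walk b1 to b0
  b4←b1: walk b1 to b0
  b4←b2: walk b2 to b0
  b0 → ∅
  b1 → {b2,b3,b4}
  b2 → {b4}
  b3 → ∅
  b4 → ∅

φ for x: defs {b0,b2,b4}
  DF⁺ = {b4}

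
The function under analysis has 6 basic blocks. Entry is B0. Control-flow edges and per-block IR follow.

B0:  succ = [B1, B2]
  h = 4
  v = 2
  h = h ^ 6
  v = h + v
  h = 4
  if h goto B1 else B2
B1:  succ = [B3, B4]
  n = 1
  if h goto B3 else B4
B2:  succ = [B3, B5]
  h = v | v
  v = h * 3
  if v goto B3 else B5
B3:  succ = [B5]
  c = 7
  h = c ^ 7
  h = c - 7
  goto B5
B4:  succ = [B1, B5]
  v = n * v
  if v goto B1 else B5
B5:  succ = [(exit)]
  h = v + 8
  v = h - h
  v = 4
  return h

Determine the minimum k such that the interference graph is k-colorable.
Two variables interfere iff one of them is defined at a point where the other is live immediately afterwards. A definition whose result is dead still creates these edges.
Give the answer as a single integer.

def/use:
  B0: def={h,v} ue=∅
  B1: def={n} ue={h}
  B2: def={h,v} ue={v}
  B3: def={c,h} ue=∅
  B4: def={v} ue={n,v}
  B5: def={h,v} ue={v}

Live sets:
  B0: in=∅ out={h,v}
  B1: in={h,v} out={h,n,v}
  B2: in={v} out={v}
  B3: in={v} out={v}
  B4: in={h,n,v} out={h,v}
  B5: in={v} out=∅

Interference:
  c — {h,v}
  h — {c,n,v}
  n — {h,v}
  v — {c,h,n}

Colouring:
  {c,h,v} pairwise interfere (3-clique) ⇒ χ ≥ 3
  assign c→R2 h→R0 n→R2 v→R1 — no edge inside a register ⇒ χ ≤ 3
  χ = 3

Answer: 3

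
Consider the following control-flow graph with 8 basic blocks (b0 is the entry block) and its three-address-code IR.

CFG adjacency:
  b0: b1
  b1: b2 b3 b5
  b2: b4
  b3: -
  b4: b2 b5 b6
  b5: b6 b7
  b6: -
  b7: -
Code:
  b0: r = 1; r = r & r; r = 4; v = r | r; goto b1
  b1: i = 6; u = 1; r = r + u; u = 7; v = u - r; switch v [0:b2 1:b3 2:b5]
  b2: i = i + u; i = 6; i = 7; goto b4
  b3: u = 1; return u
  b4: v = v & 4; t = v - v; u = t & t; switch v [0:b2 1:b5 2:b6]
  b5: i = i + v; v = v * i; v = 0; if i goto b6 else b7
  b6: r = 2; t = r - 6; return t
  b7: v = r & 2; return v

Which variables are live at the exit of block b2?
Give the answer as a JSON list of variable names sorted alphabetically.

Answer: ["i", "r", "v"]

Working:
Block summaries:
  b0: def={r,v} ue=∅
  b1: def={i,r,u,v} ue={r}
  b2: def={i} ue={i,u}
  b3: def={u} ue=∅
  b4: def={t,u,v} ue={v}
  b5: def={i,v} ue={i,v}
  b6: def={r,t} ue=∅
  b7: def={v} ue={r}

Backward fixpoint:
  live b0: ∅→{r}
  live b1: {r}→{i,r,u,v}
  live b2: {i,r,u,v}→{i,r,v}
  live b3: ∅→∅
  live b4: {i,r,v}→{i,r,u,v}
  live b5: {i,r,v}→{r}
  live b6: ∅→∅
  live b7: {r}→∅

live-out(b2) = ["i", "r", "v"]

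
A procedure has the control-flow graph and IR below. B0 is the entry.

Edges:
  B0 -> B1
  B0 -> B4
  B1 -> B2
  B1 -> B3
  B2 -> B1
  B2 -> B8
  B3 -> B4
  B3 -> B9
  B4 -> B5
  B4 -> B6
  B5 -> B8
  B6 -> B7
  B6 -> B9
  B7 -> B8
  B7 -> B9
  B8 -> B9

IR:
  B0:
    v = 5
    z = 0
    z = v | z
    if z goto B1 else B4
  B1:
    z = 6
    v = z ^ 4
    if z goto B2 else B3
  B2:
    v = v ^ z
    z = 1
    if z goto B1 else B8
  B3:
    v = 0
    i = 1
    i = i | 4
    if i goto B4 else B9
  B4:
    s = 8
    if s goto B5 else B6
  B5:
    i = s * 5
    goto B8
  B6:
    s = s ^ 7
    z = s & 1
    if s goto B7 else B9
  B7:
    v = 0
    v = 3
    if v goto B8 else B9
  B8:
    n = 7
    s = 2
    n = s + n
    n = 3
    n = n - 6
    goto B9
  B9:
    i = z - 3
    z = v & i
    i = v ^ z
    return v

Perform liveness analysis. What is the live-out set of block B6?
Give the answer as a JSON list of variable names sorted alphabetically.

Block summaries:
  B0: {v,z} / ∅
  B1: {v,z} / ∅
  B2: {v,z} / {v,z}
  B3: {i,v} / ∅
  B4: {s} / ∅
  B5: {i} / {s}
  B6: {s,z} / {s}
  B7: {v} / ∅
  B8: {n,s} / ∅
  B9: {i,z} / {v,z}

Backward fixpoint:
  B0: in=∅ out={v,z}
  B1: in=∅ out={v,z}
  B2: in={v,z} out={v,z}
  B3: in={z} out={v,z}
  B4: in={v,z} out={s,v,z}
  B5: in={s,v,z} out={v,z}
  B6: in={s,v} out={v,z}
  B7: in={z} out={v,z}
  B8: in={v,z} out={v,z}
  B9: in={v,z} out=∅

live-out(B6) = ["v", "z"]

Answer: ["v", "z"]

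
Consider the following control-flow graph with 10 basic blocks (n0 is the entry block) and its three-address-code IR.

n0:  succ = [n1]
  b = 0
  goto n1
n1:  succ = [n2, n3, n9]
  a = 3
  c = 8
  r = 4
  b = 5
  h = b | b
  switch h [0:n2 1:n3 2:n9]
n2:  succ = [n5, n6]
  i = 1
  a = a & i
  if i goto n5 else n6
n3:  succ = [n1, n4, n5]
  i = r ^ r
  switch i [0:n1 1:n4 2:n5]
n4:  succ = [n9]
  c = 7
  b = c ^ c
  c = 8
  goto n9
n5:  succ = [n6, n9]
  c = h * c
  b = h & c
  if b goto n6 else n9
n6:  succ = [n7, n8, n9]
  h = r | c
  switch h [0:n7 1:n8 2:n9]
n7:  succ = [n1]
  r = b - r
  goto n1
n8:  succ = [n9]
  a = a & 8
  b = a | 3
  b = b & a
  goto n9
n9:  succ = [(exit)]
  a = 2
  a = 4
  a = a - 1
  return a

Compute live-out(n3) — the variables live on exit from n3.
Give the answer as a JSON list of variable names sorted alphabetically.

Answer: ["a", "c", "h", "r"]

Derivation:
Per-block:
  n0: def={b} ue=∅
  n1: def={a,b,c,h,r} ue=∅
  n2: def={a,i} ue={a}
  n3: def={i} ue={r}
  n4: def={b,c} ue=∅
  n5: def={b,c} ue={c,h}
  n6: def={h} ue={c,r}
  n7: def={r} ue={b,r}
  n8: def={a,b} ue={a}
  n9: def={a} ue=∅

Liveness:
  n0 li=∅ lo=∅
  n1 li=∅ lo={a,b,c,h,r}
  n2 li={a,b,c,h,r} lo={a,b,c,h,r}
  n3 li={a,c,h,r} lo={a,c,h,r}
  n4 li=∅ lo=∅
  n5 li={a,c,h,r} lo={a,b,c,r}
  n6 li={a,b,c,r} lo={a,b,r}
  n7 li={b,r} lo=∅
  n8 li={a} lo=∅
  n9 li=∅ lo=∅

live-out(n3) = ["a", "c", "h", "r"]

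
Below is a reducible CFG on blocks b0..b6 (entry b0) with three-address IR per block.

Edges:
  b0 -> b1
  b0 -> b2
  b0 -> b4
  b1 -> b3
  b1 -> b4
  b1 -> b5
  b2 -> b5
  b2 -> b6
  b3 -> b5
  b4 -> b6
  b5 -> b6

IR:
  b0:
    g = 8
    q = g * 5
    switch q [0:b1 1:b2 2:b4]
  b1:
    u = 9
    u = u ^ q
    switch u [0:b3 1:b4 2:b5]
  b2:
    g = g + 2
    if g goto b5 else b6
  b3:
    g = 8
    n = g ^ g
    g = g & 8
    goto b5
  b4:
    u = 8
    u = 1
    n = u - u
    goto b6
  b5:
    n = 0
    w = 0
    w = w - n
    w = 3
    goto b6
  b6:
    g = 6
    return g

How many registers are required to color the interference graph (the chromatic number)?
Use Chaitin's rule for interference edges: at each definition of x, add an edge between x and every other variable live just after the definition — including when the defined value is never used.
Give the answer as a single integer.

def/use:
  b0 def {g,q} use ∅
  b1 def {u} use {q}
  b2 def {g} use {g}
  b3 def {g,n} use ∅
  b4 def {n,u} use ∅
  b5 def {n,w} use ∅
  b6 def {g} use ∅

Liveness:
  b0: in=∅ out={g,q}
  b1: in={q} out=∅
  b2: in={g} out=∅
  b3: in=∅ out=∅
  b4: in=∅ out=∅
  b5: in=∅ out=∅
  b6: in=∅ out=∅

Interfere edges:
  g — {n,q}
  n — {g,w}
  q — {g,u}
  u — {q}
  w — {n}

Chromatic number:
  {g,n} pairwise interfere (2-clique) ⇒ χ ≥ 2
  2-colouring: r0={g,u,w}  r1={n,q}
  χ = 2

Answer: 2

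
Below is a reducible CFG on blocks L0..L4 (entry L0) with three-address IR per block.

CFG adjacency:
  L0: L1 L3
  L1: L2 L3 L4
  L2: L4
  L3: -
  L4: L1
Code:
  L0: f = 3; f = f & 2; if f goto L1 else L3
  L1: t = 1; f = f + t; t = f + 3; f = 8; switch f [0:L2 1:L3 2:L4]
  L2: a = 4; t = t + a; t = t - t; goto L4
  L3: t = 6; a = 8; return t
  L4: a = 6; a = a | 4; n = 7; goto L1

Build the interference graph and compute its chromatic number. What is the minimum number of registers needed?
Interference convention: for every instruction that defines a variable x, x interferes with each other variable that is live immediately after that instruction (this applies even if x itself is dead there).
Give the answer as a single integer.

Answer: 3

Analysis:
def/use:
  L0: {f} / ∅
  L1: {f,t} / {f}
  L2: {a,t} / {t}
  L3: {a,t} / ∅
  L4: {a,n} / ∅

Liveness:
  live L0: ∅→{f}
  live L1: {f}→{f,t}
  live L2: {f,t}→{f}
  live L3: ∅→∅
  live L4: {f}→{f}

Interfere edges:
  a: {f,t}
  f: {a,n,t}
  n: {f}
  t: {a,f}

Registers:
  clique {a,f,t} ⇒ need ≥ 3
  assign a→r1 f→r0 n→r1 t→r2 — no edge inside a register ⇒ χ ≤ 3
  χ = 3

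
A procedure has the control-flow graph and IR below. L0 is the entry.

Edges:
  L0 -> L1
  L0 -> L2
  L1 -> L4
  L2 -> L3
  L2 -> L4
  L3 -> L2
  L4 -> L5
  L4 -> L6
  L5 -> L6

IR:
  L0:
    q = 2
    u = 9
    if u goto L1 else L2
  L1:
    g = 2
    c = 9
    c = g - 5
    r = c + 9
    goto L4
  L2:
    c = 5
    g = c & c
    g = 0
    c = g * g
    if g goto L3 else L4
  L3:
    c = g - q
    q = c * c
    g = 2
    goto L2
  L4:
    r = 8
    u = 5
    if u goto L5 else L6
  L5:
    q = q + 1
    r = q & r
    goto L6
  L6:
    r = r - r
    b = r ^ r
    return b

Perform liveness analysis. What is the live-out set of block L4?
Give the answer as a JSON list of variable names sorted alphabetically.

def/use:
  L0: def={q,u} ue=∅
  L1: def={c,g,r} ue=∅
  L2: def={c,g} ue=∅
  L3: def={c,g,q} ue={g,q}
  L4: def={r,u} ue=∅
  L5: def={q,r} ue={q,r}
  L6: def={b,r} ue={r}

Backward fixpoint:
  L0: in=∅ out={q}
  L1: in={q} out={q}
  L2: in={q} out={g,q}
  L3: in={g,q} out={q}
  L4: in={q} out={q,r}
  L5: in={q,r} out={r}
  L6: in={r} out=∅

live-out(L4) = ["q", "r"]

Answer: ["q", "r"]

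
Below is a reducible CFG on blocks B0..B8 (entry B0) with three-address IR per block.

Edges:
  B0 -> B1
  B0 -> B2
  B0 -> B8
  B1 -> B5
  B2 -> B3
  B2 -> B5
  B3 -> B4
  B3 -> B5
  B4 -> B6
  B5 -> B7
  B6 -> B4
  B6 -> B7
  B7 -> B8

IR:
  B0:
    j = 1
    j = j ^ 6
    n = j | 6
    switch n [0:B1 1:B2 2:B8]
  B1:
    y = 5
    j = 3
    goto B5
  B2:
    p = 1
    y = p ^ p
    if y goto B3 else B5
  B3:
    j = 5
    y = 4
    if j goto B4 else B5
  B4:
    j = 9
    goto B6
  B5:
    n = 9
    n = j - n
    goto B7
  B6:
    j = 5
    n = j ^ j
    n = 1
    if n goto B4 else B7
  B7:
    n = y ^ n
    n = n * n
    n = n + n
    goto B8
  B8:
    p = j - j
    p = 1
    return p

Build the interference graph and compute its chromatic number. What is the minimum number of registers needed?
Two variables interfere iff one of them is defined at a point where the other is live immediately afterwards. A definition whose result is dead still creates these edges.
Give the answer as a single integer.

Per-block:
  B0: {j,n} / ∅
  B1: {j,y} / ∅
  B2: {p,y} / ∅
  B3: {j,y} / ∅
  B4: {j} / ∅
  B5: {n} / {j}
  B6: {j,n} / ∅
  B7: {n} / {n,y}
  B8: {p} / {j}

Live sets:
  B0: in=∅ out={j}
  B1: in=∅ out={j,y}
  B2: in={j} out={j,y}
  B3: in=∅ out={j,y}
  B4: in={y} out={y}
  B5: in={j,y} out={j,n,y}
  B6: in={y} out={j,n,y}
  B7: in={j,n,y} out={j}
  B8: in={j} out=∅

Conflict graph:
  j — {n,p,y}
  n — {j,y}
  p — {j}
  y — {j,n}

Chromatic number:
  clique {j,n,y} ⇒ need ≥ 3
  assign j→R0 n→R1 p→R1 y→R2 — no edge inside a register ⇒ χ ≤ 3
  χ = 3

Answer: 3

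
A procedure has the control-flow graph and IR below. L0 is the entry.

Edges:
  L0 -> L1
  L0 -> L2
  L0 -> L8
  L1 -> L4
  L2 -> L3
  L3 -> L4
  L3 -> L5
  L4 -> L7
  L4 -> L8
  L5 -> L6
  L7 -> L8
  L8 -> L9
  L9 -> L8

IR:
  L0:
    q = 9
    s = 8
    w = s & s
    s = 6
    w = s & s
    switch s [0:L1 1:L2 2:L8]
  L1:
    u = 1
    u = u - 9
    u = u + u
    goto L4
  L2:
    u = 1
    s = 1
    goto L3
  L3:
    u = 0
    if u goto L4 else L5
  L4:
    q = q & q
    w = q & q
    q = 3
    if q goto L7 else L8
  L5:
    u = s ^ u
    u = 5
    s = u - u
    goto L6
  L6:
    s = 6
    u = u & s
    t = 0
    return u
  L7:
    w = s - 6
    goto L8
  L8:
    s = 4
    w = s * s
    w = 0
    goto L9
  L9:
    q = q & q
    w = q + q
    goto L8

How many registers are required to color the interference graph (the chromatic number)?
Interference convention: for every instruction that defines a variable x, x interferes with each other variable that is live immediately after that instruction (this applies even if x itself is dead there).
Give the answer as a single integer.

def/use:
  L0: def={q,s,w} ue=∅
  L1: def={u} ue=∅
  L2: def={s,u} ue=∅
  L3: def={u} ue=∅
  L4: def={q,w} ue={q}
  L5: def={s,u} ue={s,u}
  L6: def={s,t,u} ue={u}
  L7: def={w} ue={s}
  L8: def={s,w} ue=∅
  L9: def={q,w} ue={q}

Live sets:
  live L0: ∅→{q,s}
  live L1: {q,s}→{q,s}
  live L2: {q}→{q,s}
  live L3: {q,s}→{q,s,u}
  live L4: {q,s}→{q,s}
  live L5: {s,u}→{u}
  live L6: {u}→∅
  live L7: {q,s}→{q}
  live L8: {q}→{q}
  live L9: {q}→{q}

Conflict graph:
  q↔{s,u,w}
  s↔{q,u,w}
  t↔{u}
  u↔{q,s,t}
  w↔{q,s}

Chromatic number:
  clique {q,s,u} ⇒ need ≥ 3
  assign q→c0 s→c1 t→c0 u→c2 w→c2 — no edge inside a register ⇒ χ ≤ 3
  χ = 3

Answer: 3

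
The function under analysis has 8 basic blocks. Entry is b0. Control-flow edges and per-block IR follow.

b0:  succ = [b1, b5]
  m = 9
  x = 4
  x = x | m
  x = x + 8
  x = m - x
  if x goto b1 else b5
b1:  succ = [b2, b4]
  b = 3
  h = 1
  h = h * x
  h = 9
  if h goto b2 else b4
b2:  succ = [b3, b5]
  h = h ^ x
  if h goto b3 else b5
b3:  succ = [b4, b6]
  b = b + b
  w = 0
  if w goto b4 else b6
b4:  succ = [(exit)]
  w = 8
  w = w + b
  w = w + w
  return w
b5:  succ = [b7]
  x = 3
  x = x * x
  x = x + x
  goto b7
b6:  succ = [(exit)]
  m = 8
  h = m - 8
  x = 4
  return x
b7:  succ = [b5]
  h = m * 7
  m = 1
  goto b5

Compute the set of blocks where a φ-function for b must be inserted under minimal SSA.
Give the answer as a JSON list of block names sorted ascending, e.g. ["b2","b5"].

idom tree: b1←b0 b2←b1 b3←b2 b4←b1 b5←b0 b6←b3 b7←b5
Dom∩ at merges:
  b4: preds {b1,b3}: {b0,b1} ∩ {b0,b1,b2,b3} = {b0,b1}; idom=b1
  b5: preds {b0,b2,b7}: {b0} ∩ {b0,b1,b2} ∩ {b0,b5,b7} = {b0}; idom=b0

DF derivation:
  b4←b1: walk · to b1
  b4←b3: walk b3→b2 to b1
  b5←b0: walk · to b0
  b5←b2: walk b2→b1 to b0
  b5←b7: walk b7→b5 to b0
  b0 → ∅
  b1 → {b5}
  b2 → {b4,b5}
  b3 → {b4}
  b4 → ∅
  b5 → {b5}
  b6 → ∅
  b7 → {b5}

φ for b: defs {b1,b3}
  DF⁺ = {b4,b5}

Answer: ["b4", "b5"]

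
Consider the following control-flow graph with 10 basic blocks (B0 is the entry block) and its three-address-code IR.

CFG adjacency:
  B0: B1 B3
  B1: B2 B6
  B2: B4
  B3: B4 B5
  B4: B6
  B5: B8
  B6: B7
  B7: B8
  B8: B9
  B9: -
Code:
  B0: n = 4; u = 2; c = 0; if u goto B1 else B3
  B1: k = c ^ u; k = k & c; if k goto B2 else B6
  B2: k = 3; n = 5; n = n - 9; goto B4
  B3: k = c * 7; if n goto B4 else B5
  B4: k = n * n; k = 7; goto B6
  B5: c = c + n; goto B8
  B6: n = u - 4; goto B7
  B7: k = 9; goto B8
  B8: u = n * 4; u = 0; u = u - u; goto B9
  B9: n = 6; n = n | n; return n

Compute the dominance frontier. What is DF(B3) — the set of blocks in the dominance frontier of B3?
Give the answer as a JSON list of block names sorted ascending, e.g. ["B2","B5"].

idom tree: B1←B0 B2←B1 B3←B0 B4←B0 B5←B3 B6←B0 B7←B6 B8←B0 B9←B8
Join-block Dom:
  B4: preds {B2,B3}: {B0,B1,B2} ∩ {B0,B3} = {B0}; idom=B0
  B6: preds {B1,B4}: {B0,B1} ∩ {B0,B4} = {B0}; idom=B0
  B8: preds {B5,B7}: {B0,B3,B5} ∩ {B0,B6,B7} = {B0}; idom=B0

DF derivation:
  join B4 pred B2: B2→B1 stop@B0
  join B4 pred B3: B3 stop@B0
  join B6 pred B1: B1 stop@B0
  join B6 pred B4: B4 stop@B0
  join B8 pred B5: B5→B3 stop@B0
  join B8 pred B7: B7→B6 stop@B0
  DF(B0)=∅
  DF(B1)={B4,B6}
  DF(B2)={B4}
  DF(B3)={B4,B8}
  DF(B4)={B6}
  DF(B5)={B8}
  DF(B6)={B8}
  DF(B7)={B8}
  DF(B8)=∅
  DF(B9)=∅

DF(B3) = ["B4", "B8"]

Answer: ["B4", "B8"]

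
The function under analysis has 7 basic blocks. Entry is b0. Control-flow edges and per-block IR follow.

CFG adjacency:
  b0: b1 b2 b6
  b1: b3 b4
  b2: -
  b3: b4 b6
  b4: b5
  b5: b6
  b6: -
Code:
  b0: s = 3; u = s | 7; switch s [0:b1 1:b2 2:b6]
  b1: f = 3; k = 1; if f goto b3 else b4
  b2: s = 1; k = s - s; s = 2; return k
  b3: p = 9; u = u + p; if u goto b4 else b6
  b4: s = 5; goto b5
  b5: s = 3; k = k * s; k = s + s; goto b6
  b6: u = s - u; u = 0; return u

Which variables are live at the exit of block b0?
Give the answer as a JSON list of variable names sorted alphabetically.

def/use:
  b0: def={s,u} ue=∅
  b1: def={f,k} ue=∅
  b2: def={k,s} ue=∅
  b3: def={p,u} ue={u}
  b4: def={s} ue=∅
  b5: def={k,s} ue={k}
  b6: def={u} ue={s,u}

Liveness:
  live b0: ∅→{s,u}
  live b1: {s,u}→{k,s,u}
  live b2: ∅→∅
  live b3: {k,s,u}→{k,s,u}
  live b4: {k,u}→{k,u}
  live b5: {k,u}→{s,u}
  live b6: {s,u}→∅

live-out(b0) = ["s", "u"]

Answer: ["s", "u"]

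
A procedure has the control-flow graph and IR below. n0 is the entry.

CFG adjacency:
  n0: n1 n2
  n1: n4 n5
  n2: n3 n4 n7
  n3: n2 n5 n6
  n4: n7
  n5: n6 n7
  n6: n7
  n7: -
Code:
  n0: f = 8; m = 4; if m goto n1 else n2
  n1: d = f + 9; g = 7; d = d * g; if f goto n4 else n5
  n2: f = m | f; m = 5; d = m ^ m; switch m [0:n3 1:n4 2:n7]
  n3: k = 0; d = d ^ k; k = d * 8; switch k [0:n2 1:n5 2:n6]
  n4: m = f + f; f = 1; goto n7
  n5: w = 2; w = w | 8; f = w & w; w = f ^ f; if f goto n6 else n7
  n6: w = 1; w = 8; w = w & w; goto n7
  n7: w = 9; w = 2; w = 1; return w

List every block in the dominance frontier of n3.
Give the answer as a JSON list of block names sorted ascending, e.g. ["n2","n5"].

Answer: ["n2", "n5", "n6"]

Working:
idom tree: n1←n0 n2←n0 n3←n2 n4←n0 n5←n0 n6←n0 n7←n0
Dom at joins:
  n2: preds {n0,n3}: {n0} ∩ {n0,n2,n3} = {n0}; idom=n0
  n4: preds {n1,n2}: {n0,n1} ∩ {n0,n2} = {n0}; idom=n0
  n5: preds {n1,n3}: {n0,n1} ∩ {n0,n2,n3} = {n0}; idom=n0
  n6: preds {n3,n5}: {n0,n2,n3} ∩ {n0,n5} = {n0}; idom=n0
  n7: preds {n2,n4,n5,n6}: {n0,n2} ∩ {n0,n4} ∩ {n0,n5} ∩ {n0,n6} = {n0}; idom=n0

DF derivation:
  n2←n0: walk · to n0
  n2←n3: walk n3→n2 to n0
  n4←n1: walk n1 to n0
  n4←n2: walk n2 to n0
  n5←n1: walk n1 to n0
  n5←n3: walk n3→n2 to n0
  n6←n3: walk n3→n2 to n0
  n6←n5: walk n5 to n0
  n7←n2: walk n2 to n0
  n7←n4: walk n4 to n0
  n7←n5: walk n5 to n0
  n7←n6: walk n6 to n0
  n0: DF=∅
  n1: DF={n4,n5}
  n2: DF={n2,n4,n5,n6,n7}
  n3: DF={n2,n5,n6}
  n4: DF={n7}
  n5: DF={n6,n7}
  n6: DF={n7}
  n7: DF=∅

DF(n3) = ["n2", "n5", "n6"]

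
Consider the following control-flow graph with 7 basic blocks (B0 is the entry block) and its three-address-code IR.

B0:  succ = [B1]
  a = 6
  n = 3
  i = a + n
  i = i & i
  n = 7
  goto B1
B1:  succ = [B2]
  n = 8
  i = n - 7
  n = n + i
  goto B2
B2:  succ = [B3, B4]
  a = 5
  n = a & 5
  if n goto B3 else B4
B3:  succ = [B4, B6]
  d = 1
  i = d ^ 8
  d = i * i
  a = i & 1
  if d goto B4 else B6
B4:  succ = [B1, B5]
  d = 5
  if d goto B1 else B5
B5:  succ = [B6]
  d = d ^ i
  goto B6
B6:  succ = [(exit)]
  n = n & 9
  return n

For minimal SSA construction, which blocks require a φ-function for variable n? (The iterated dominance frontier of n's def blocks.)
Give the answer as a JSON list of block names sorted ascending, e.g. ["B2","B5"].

Answer: ["B1"]

Analysis:
idom tree: B1←B0 B2←B1 B3←B2 B4←B2 B5←B4 B6←B2
Dom∩ at merges:
  B1: preds {B0,B4}: {B0} ∩ {B0,B1,B2,B4} = {B0}; idom=B0
  B4: preds {B2,B3}: {B0,B1,B2} ∩ {B0,B1,B2,B3} = {B0,B1,B2}; idom=B2
  B6: preds {B3,B5}: {B0,B1,B2,B3} ∩ {B0,B1,B2,B4,B5} = {B0,B1,B2}; idom=B2

DF walk-up:
  B1←B0: walk · to B0
  B1←B4: walk B4→B2→B1 to B0
  B4←B2: walk · to B2
  B4←B3: walk B3 to B2
  B6←B3: walk B3 to B2
  B6←B5: walk B5→B4 to B2
  B0: DF=∅
  B1: DF={B1}
  B2: DF={B1}
  B3: DF={B4,B6}
  B4: DF={B1,B6}
  B5: DF={B6}
  B6: DF=∅

φ for n: defs {B0,B1,B2,B6}
  DF⁺ = {B1}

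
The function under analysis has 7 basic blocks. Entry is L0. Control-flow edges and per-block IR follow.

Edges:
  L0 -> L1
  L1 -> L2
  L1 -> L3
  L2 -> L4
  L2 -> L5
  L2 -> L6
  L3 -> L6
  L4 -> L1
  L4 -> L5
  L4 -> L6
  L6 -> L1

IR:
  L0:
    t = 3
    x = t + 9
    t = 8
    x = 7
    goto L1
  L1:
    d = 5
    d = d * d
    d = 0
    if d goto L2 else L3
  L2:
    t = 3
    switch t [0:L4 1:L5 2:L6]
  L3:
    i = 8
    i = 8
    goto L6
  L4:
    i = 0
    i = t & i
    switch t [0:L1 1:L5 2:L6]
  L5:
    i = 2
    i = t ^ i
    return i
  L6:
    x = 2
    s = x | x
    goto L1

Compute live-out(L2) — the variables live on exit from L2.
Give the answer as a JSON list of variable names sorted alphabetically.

Answer: ["t"]

Derivation:
def/use:
  L0: {t,x} / ∅
  L1: {d} / ∅
  L2: {t} / ∅
  L3: {i} / ∅
  L4: {i} / {t}
  L5: {i} / {t}
  L6: {s,x} / ∅

Live sets:
  L0 li=∅ lo=∅
  L1 li=∅ lo=∅
  L2 li=∅ lo={t}
  L3 li=∅ lo=∅
  L4 li={t} lo={t}
  L5 li={t} lo=∅
  L6 li=∅ lo=∅

live-out(L2) = ["t"]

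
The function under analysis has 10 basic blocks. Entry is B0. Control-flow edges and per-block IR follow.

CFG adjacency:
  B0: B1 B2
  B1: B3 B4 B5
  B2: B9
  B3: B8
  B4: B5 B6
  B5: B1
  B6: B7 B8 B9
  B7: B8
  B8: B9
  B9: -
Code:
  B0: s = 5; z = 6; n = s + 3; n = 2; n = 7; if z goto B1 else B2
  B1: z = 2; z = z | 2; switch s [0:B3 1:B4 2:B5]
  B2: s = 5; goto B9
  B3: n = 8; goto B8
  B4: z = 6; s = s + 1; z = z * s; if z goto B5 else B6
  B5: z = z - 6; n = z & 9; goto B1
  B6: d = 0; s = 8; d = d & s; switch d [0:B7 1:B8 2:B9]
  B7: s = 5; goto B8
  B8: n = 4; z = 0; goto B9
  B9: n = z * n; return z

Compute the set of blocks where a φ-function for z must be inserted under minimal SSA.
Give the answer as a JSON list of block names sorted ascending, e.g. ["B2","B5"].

idom tree: B1←B0 B2←B0 B3←B1 B4←B1 B5←B1 B6←B4 B7←B6 B8←B1 B9←B0
Join-block Dom:
  B1: preds {B0,B5}: {B0} ∩ {B0,B1,B5} = {B0}; idom=B0
  B5: preds {B1,B4}: {B0,B1} ∩ {B0,B1,B4} = {B0,B1}; idom=B1
  B8: preds {B3,B6,B7}: {B0,B1,B3} ∩ {B0,B1,B4,B6} ∩ {B0,B1,B4,B6,B7} = {B0,B1}; idom=B1
  B9: preds {B2,B6,B8}: {B0,B2} ∩ {B0,B1,B4,B6} ∩ {B0,B1,B8} = {B0}; idom=B0

DF derivation:
  B1←B0: walk · to B0
  B1←B5: walk B5→B1 to B0
  B5←B1: walk · to B1
  B5←B4: walk B4 to B1
  B8←B3: walk B3 to B1
  B8←B6: walk B6→B4 to B1
  B8←B7: walk B7→B6→B4 to B1
  B9←B2: walk B2 to B0
  B9←B6: walk B6→B4→B1 to B0
  B9←B8: walk B8→B1 to B0
  B0 → ∅
  B1 → {B1,B9}
  B2 → {B9}
  B3 → {B8}
  B4 → {B5,B8,B9}
  B5 → {B1}
  B6 → {B8,B9}
  B7 → {B8}
  B8 → {B9}
  B9 → ∅

φ for z: defs {B0,B1,B4,B5,B8}
  DF⁺ = {B1,B5,B8,B9}

Answer: ["B1", "B5", "B8", "B9"]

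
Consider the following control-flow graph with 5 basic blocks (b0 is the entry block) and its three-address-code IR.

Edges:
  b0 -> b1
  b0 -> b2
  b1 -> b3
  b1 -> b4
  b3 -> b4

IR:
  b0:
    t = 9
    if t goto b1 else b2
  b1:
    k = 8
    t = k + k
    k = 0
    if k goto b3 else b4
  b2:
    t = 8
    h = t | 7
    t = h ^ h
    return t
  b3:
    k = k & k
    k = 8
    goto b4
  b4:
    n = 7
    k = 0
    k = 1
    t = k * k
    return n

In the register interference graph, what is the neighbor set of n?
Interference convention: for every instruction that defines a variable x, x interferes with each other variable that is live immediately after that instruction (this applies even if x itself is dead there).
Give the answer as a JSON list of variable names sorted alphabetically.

Answer: ["k", "t"]

Analysis:
def/use:
  b0: {t} / ∅
  b1: {k,t} / ∅
  b2: {h,t} / ∅
  b3: {k} / {k}
  b4: {k,n,t} / ∅

Live sets:
  b0: in=∅ out=∅
  b1: in=∅ out={k}
  b2: in=∅ out=∅
  b3: in={k} out=∅
  b4: in=∅ out=∅

Interfere edges:
  h — ∅
  k — {n}
  n — {k,t}
  t — {n}

N(n) = ["k", "t"]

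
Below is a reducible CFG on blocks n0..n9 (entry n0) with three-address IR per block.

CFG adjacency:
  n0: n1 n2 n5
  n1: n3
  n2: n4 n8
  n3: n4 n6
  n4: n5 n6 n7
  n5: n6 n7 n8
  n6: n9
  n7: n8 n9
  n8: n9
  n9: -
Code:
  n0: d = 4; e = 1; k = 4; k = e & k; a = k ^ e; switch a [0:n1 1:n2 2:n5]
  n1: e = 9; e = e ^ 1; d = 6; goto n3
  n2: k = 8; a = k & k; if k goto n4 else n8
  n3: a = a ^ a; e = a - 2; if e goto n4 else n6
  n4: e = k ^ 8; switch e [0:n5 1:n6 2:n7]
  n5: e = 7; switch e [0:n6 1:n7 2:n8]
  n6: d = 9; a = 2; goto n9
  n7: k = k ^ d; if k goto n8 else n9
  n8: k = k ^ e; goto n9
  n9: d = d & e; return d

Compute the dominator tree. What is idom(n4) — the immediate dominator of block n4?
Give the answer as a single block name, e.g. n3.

idom tree: n1←n0 n2←n0 n3←n1 n4←n0 n5←n0 n6←n0 n7←n0 n8←n0 n9←n0
Dom∩ at merges:
  n4: preds {n2,n3}: {n0,n2} ∩ {n0,n1,n3} = {n0}; idom=n0
  n5: preds {n0,n4}: {n0} ∩ {n0,n4} = {n0}; idom=n0
  n6: preds {n3,n4,n5}: {n0,n1,n3} ∩ {n0,n4} ∩ {n0,n5} = {n0}; idom=n0
  n7: preds {n4,n5}: {n0,n4} ∩ {n0,n5} = {n0}; idom=n0
  n8: preds {n2,n5,n7}: {n0,n2} ∩ {n0,n5} ∩ {n0,n7} = {n0}; idom=n0
  n9: preds {n6,n7,n8}: {n0,n6} ∩ {n0,n7} ∩ {n0,n8} = {n0}; idom=n0

idom(n4) = n0

Answer: n0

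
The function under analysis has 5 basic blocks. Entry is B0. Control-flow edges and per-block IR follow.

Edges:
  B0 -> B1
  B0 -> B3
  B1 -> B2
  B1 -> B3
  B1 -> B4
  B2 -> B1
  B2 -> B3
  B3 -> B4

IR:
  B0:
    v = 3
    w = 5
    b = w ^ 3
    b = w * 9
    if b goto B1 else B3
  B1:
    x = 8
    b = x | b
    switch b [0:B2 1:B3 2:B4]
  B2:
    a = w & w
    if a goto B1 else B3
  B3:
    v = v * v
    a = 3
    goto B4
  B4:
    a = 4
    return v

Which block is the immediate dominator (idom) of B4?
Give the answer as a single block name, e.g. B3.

Answer: B0

Analysis:
idom tree: B1←B0 B2←B1 B3←B0 B4←B0
Join-block Dom:
  B1: preds {B0,B2}: {B0} ∩ {B0,B1,B2} = {B0}; idom=B0
  B3: preds {B0,B1,B2}: {B0} ∩ {B0,B1} ∩ {B0,B1,B2} = {B0}; idom=B0
  B4: preds {B1,B3}: {B0,B1} ∩ {B0,B3} = {B0}; idom=B0

idom(B4) = B0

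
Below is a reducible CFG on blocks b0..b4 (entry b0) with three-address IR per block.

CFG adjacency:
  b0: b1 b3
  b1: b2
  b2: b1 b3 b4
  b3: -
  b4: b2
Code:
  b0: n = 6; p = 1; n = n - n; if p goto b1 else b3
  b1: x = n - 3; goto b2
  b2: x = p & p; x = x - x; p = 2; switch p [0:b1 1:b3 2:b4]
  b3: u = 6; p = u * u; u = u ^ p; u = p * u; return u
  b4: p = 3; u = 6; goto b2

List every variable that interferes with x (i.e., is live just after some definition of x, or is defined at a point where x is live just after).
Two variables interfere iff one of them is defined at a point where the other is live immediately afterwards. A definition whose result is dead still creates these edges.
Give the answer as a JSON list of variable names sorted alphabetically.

Answer: ["n", "p"]

Working:
Per-block:
  b0 def {n,p} use ∅
  b1 def {x} use {n}
  b2 def {p,x} use {p}
  b3 def {p,u} use ∅
  b4 def {p,u} use ∅

Backward fixpoint:
  b0 li=∅ lo={n,p}
  b1 li={n,p} lo={n,p}
  b2 li={n,p} lo={n,p}
  b3 li=∅ lo=∅
  b4 li={n} lo={n,p}

Conflict graph:
  n: {p,u,x}
  p: {n,u,x}
  u: {n,p}
  x: {n,p}

N(x) = ["n", "p"]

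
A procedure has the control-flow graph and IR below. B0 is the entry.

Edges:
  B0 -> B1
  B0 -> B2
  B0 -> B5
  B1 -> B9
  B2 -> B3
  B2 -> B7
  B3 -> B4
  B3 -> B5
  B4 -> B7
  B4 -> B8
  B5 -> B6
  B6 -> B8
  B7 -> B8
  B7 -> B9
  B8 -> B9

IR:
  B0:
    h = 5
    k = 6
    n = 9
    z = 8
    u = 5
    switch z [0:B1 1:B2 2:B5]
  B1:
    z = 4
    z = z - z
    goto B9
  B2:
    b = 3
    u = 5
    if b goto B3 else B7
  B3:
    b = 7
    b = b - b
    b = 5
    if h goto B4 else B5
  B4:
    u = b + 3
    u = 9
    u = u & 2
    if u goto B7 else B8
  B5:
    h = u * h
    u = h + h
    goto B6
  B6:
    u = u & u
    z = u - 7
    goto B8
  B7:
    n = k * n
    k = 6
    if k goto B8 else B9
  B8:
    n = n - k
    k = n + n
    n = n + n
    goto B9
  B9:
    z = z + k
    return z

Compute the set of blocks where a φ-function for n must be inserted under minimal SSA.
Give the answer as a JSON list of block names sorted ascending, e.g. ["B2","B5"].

Answer: ["B8", "B9"]

Working:
idom tree: B1←B0 B2←B0 B3←B2 B4←B3 B5←B0 B6←B5 B7←B2 B8←B0 B9←B0
Dom at joins:
  B5: preds {B0,B3}: {B0} ∩ {B0,B2,B3} = {B0}; idom=B0
  B7: preds {B2,B4}: {B0,B2} ∩ {B0,B2,B3,B4} = {B0,B2}; idom=B2
  B8: preds {B4,B6,B7}: {B0,B2,B3,B4} ∩ {B0,B5,B6} ∩ {B0,B2,B7} = {B0}; idom=B0
  B9: preds {B1,B7,B8}: {B0,B1} ∩ {B0,B2,B7} ∩ {B0,B8} = {B0}; idom=B0

DF walk-up:
  B5←B0: walk · to B0
  B5←B3: walk B3→B2 to B0
  B7←B2: walk · to B2
  B7←B4: walk B4→B3 to B2
  B8←B4: walk B4→B3→B2 to B0
  B8←B6: walk B6→B5 to B0
  B8←B7: walk B7→B2 to B0
  B9←B1: walk B1 to B0
  B9←B7: walk B7→B2 to B0
  B9←B8: walk B8 to B0
  DF(B0)=∅
  DF(B1)={B9}
  DF(B2)={B5,B8,B9}
  DF(B3)={B5,B7,B8}
  DF(B4)={B7,B8}
  DF(B5)={B8}
  DF(B6)={B8}
  DF(B7)={B8,B9}
  DF(B8)={B9}
  DF(B9)=∅

φ for n: defs {B0,B7,B8}
  DF⁺ = {B8,B9}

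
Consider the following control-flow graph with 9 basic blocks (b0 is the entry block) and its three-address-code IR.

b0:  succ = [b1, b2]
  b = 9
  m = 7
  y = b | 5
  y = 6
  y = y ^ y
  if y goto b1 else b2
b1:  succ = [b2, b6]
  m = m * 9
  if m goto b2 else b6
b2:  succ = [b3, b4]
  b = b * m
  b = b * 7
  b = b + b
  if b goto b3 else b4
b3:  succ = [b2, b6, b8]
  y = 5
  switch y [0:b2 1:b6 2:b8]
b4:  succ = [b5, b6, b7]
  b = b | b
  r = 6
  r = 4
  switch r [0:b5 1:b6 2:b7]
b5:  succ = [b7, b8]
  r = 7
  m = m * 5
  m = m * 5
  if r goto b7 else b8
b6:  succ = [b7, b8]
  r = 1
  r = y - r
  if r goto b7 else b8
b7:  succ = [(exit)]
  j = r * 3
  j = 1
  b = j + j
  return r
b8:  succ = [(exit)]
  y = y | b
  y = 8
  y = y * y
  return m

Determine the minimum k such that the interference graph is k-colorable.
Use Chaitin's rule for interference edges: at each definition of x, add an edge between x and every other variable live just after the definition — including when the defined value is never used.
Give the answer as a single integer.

Block summaries:
  b0: {b,m,y} / ∅
  b1: {m} / {m}
  b2: {b} / {b,m}
  b3: {y} / ∅
  b4: {b,r} / {b}
  b5: {m,r} / {m}
  b6: {r} / {y}
  b7: {b,j} / {r}
  b8: {y} / {b,m,y}

Live sets:
  live b0: ∅→{b,m,y}
  live b1: {b,m,y}→{b,m,y}
  live b2: {b,m,y}→{b,m,y}
  live b3: {b,m}→{b,m,y}
  live b4: {b,m,y}→{b,m,r,y}
  live b5: {b,m,y}→{b,m,r,y}
  live b6: {b,m,y}→{b,m,r,y}
  live b7: {r}→∅
  live b8: {b,m,y}→∅

Interfere edges:
  b↔{m,r,y}
  j↔{r}
  m↔{b,r,y}
  r↔{b,j,m,y}
  y↔{b,m,r}

Chromatic number:
  lower bound: {b,m,r,y} mutually conflict ⇒ χ ≥ 4
  assign b→r1 j→r1 m→r2 r→r0 y→r3 — no edge inside a register ⇒ χ ≤ 4
  χ = 4

Answer: 4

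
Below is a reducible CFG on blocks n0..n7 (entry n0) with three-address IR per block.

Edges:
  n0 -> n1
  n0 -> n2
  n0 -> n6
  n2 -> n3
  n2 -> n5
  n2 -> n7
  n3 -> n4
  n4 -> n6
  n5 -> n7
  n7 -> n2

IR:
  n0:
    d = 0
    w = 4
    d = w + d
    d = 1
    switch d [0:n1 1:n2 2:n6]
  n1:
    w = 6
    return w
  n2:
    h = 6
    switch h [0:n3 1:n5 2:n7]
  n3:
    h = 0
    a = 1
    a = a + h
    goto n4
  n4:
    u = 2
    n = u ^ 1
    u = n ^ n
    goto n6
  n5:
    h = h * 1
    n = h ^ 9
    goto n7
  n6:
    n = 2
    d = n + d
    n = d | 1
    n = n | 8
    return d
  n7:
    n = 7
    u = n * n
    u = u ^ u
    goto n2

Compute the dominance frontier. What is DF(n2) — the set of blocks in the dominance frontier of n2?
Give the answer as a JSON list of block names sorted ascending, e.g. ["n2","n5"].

Answer: ["n2", "n6"]

Derivation:
idom tree: n1←n0 n2←n0 n3←n2 n4←n3 n5←n2 n6←n0 n7←n2
Join-block Dom:
  n2: preds {n0,n7}: {n0} ∩ {n0,n2,n7} = {n0}; idom=n0
  n6: preds {n0,n4}: {n0} ∩ {n0,n2,n3,n4} = {n0}; idom=n0
  n7: preds {n2,n5}: {n0,n2} ∩ {n0,n2,n5} = {n0,n2}; idom=n2

Frontier:
  join n2 pred n0: · stop@n0
  join n2 pred n7: n7→n2 stop@n0
  join n6 pred n0: · stop@n0
  join n6 pred n4: n4→n3→n2 stop@n0
  join n7 pred n2: · stop@n2
  join n7 pred n5: n5 stop@n2
  n0 → ∅
  n1 → ∅
  n2 → {n2,n6}
  n3 → {n6}
  n4 → {n6}
  n5 → {n7}
  n6 → ∅
  n7 → {n2}

DF(n2) = ["n2", "n6"]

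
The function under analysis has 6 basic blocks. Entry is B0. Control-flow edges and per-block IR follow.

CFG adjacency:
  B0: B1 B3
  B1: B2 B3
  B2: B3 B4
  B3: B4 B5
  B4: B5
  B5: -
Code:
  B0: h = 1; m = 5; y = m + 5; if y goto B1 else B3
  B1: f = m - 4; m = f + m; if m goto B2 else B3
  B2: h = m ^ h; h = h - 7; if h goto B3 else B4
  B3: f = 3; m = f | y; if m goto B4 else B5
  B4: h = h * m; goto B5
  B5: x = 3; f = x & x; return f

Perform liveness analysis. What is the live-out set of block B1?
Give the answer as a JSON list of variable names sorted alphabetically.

Answer: ["h", "m", "y"]

Working:
def/use:
  B0: def={h,m,y} ue=∅
  B1: def={f,m} ue={m}
  B2: def={h} ue={h,m}
  B3: def={f,m} ue={y}
  B4: def={h} ue={h,m}
  B5: def={f,x} ue=∅

Backward fixpoint:
  B0 li=∅ lo={h,m,y}
  B1 li={h,m,y} lo={h,m,y}
  B2 li={h,m,y} lo={h,m,y}
  B3 li={h,y} lo={h,m}
  B4 li={h,m} lo=∅
  B5 li=∅ lo=∅

live-out(B1) = ["h", "m", "y"]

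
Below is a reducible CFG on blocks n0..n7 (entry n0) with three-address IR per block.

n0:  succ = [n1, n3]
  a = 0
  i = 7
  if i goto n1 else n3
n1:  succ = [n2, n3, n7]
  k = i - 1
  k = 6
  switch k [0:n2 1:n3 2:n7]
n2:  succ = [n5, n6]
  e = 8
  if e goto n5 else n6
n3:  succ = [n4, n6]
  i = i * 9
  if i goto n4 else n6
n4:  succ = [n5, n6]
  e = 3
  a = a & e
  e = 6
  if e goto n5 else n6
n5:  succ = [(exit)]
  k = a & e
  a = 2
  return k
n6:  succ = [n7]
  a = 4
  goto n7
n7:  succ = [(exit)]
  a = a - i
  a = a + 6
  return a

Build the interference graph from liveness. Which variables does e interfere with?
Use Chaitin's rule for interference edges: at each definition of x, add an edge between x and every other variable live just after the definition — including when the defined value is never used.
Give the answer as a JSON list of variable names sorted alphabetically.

Answer: ["a", "i"]

Derivation:
Block summaries:
  n0 def {a,i} use ∅
  n1 def {k} use {i}
  n2 def {e} use ∅
  n3 def {i} use {i}
  n4 def {a,e} use {a}
  n5 def {a,k} use {a,e}
  n6 def {a} use ∅
  n7 def {a} use {a,i}

Backward fixpoint:
  live n0: ∅→{a,i}
  live n1: {a,i}→{a,i}
  live n2: {a,i}→{a,e,i}
  live n3: {a,i}→{a,i}
  live n4: {a,i}→{a,e,i}
  live n5: {a,e}→∅
  live n6: {i}→{a,i}
  live n7: {a,i}→∅

Interference:
  a↔{e,i,k}
  e↔{a,i}
  i↔{a,e,k}
  k↔{a,i}

N(e) = ["a", "i"]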